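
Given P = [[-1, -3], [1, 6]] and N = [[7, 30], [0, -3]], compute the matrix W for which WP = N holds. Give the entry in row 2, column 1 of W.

P is on the right of W, so right-multiply by P⁻¹: W = NP⁻¹.
det P = -3; the adjugate gives P⁻¹ = [[-2, -1], [1/3, 1/3]].
W = NP⁻¹ = [[7, 30], [0, -3]] · [[-2, -1], [1/3, 1/3]] = [[-4, 3], [-1, -1]].

-1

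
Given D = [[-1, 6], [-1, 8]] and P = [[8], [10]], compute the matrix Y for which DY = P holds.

Y = [[-2], [1]]

Since D multiplies Y on the left, Y = D⁻¹P.
det D = -2, so D⁻¹ = [[-4, 3], [-1/2, 1/2]].
Y = D⁻¹P = [[-4, 3], [-1/2, 1/2]] · [[8], [10]] = [[-2], [1]].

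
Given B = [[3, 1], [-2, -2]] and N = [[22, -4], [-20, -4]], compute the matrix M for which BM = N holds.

Since B multiplies M on the left, M = B⁻¹N.
det B = -4; the adjugate gives B⁻¹ = [[1/2, 1/4], [-1/2, -3/4]].
M = B⁻¹N = [[1/2, 1/4], [-1/2, -3/4]] · [[22, -4], [-20, -4]] = [[6, -3], [4, 5]].

M = [[6, -3], [4, 5]]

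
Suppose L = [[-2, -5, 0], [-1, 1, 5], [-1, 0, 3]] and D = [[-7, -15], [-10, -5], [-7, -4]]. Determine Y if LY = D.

Y = [[1, -5], [1, 5], [-2, -3]]

Since L multiplies Y on the left, Y = L⁻¹D.
det L = 4; the adjugate gives L⁻¹ = [[3/4, 15/4, -25/4], [-1/2, -3/2, 5/2], [1/4, 5/4, -7/4]].
Y = L⁻¹D = [[3/4, 15/4, -25/4], [-1/2, -3/2, 5/2], [1/4, 5/4, -7/4]] · [[-7, -15], [-10, -5], [-7, -4]] = [[1, -5], [1, 5], [-2, -3]].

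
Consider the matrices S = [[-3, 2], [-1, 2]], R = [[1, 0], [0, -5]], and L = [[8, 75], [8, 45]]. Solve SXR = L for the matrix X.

Left-multiply by S⁻¹ and right-multiply by R⁻¹: X = S⁻¹LR⁻¹.
S has determinant -4; S⁻¹ = [[-1/2, 1/2], [-1/4, 3/4]].
R has determinant -5; R⁻¹ = [[1, 0], [0, -1/5]].
S⁻¹L = [[0, -15], [4, 15]].
X = (S⁻¹L)R⁻¹ = [[0, 3], [4, -3]].

X = [[0, 3], [4, -3]]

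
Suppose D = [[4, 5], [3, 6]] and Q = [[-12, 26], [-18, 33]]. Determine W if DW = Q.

Left-multiplying both sides by D⁻¹ gives W = D⁻¹Q.
det D = 9; the adjugate gives D⁻¹ = [[2/3, -5/9], [-1/3, 4/9]].
W = D⁻¹Q = [[2/3, -5/9], [-1/3, 4/9]] · [[-12, 26], [-18, 33]] = [[2, -1], [-4, 6]].

W = [[2, -1], [-4, 6]]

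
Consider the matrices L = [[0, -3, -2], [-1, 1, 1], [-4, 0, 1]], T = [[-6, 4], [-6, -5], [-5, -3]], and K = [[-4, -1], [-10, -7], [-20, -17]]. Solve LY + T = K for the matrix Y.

Y = [[5, 3], [-4, 3], [5, -2]]

LY = K − T = [[2, -5], [-4, -2], [-15, -14]].
Left-multiplying both sides by L⁻¹ gives Y = L⁻¹(K − T).
det L = 1, so L⁻¹ = [[1, 3, -1], [-3, -8, 2], [4, 12, -3]].
Y = L⁻¹(K − T) = [[5, 3], [-4, 3], [5, -2]].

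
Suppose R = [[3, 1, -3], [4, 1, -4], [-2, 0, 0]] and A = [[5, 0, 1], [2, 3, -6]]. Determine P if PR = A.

Since R sits to the right of P, P = AR⁻¹.
det R = 2; the adjugate gives R⁻¹ = [[0, 0, -1/2], [4, -3, 0], [1, -1, -1/2]].
P = AR⁻¹ = [[5, 0, 1], [2, 3, -6]] · [[0, 0, -1/2], [4, -3, 0], [1, -1, -1/2]] = [[1, -1, -3], [6, -3, 2]].

P = [[1, -1, -3], [6, -3, 2]]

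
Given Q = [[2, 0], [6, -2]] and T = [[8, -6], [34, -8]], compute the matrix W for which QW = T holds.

Since Q multiplies W on the left, W = Q⁻¹T.
det Q = -4; the adjugate gives Q⁻¹ = [[1/2, 0], [3/2, -1/2]].
W = Q⁻¹T = [[1/2, 0], [3/2, -1/2]] · [[8, -6], [34, -8]] = [[4, -3], [-5, -5]].

W = [[4, -3], [-5, -5]]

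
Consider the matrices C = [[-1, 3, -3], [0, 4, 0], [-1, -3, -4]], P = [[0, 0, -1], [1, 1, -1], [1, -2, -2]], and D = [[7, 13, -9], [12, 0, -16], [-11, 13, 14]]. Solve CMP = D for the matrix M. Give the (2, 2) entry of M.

2

Left-multiply by C⁻¹ and right-multiply by P⁻¹: M = C⁻¹DP⁻¹.
C has determinant 4; C⁻¹ = [[-4, 21/4, 3], [0, 1/4, 0], [1, -3/2, -1]].
det P = 3; the adjugate gives P⁻¹ = [[-4/3, 2/3, 1/3], [1/3, 1/3, -1/3], [-1, 0, 0]].
C⁻¹D = [[2, -13, -6], [3, 0, -4], [0, 0, 1]].
M = (C⁻¹D)P⁻¹ = [[-1, -3, 5], [0, 2, 1], [-1, 0, 0]].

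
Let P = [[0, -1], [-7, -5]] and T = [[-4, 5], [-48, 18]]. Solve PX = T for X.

Since P multiplies X on the left, X = P⁻¹T.
P has determinant -7; P⁻¹ = [[5/7, -1/7], [-1, 0]].
X = P⁻¹T = [[5/7, -1/7], [-1, 0]] · [[-4, 5], [-48, 18]] = [[4, 1], [4, -5]].

X = [[4, 1], [4, -5]]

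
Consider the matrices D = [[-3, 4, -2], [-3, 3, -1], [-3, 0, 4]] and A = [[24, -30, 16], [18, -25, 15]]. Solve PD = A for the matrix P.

D is on the right of P, so right-multiply by D⁻¹: P = AD⁻¹.
det D = 6, so D⁻¹ = [[2, -8/3, 1/3], [5/2, -3, 1/2], [3/2, -2, 1/2]].
P = AD⁻¹ = [[24, -30, 16], [18, -25, 15]] · [[2, -8/3, 1/3], [5/2, -3, 1/2], [3/2, -2, 1/2]] = [[-3, -6, 1], [-4, -3, 1]].

P = [[-3, -6, 1], [-4, -3, 1]]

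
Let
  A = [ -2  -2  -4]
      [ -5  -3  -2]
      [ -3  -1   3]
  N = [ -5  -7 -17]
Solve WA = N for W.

Since A sits to the right of W, W = NA⁻¹.
det A = -4; the adjugate gives A⁻¹ = [[11/4, -5/2, 2], [-21/4, 9/2, -4], [1, -1, 1]].
W = NA⁻¹ = [[-5, -7, -17]] · [[11/4, -5/2, 2], [-21/4, 9/2, -4], [1, -1, 1]] = [[6, -2, 1]].

W = [[6, -2, 1]]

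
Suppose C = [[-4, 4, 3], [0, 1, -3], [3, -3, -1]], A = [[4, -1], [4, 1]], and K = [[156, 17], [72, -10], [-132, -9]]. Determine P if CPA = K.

P = [[0, -3], [5, 4], [-3, 0]]

P = C⁻¹KA⁻¹ (apply C⁻¹ on the left and A⁻¹ on the right).
C has determinant -5; C⁻¹ = [[2, 1, 3], [9/5, 1, 12/5], [3/5, 0, 4/5]].
det A = 8, so A⁻¹ = [[1/8, 1/8], [-1/2, 1/2]].
C⁻¹K = [[-12, -3], [36, -1], [-12, 3]].
P = (C⁻¹K)A⁻¹ = [[0, -3], [5, 4], [-3, 0]].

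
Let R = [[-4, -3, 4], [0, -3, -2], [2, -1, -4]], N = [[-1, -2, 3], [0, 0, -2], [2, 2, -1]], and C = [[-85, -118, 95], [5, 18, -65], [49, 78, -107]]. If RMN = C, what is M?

M = [[-4, 0, 4], [1, -5, 2], [5, 0, -1]]

Isolating M: multiply by R⁻¹ from the left and N⁻¹ from the right, so M = R⁻¹CN⁻¹.
R has determinant -4; R⁻¹ = [[-5/2, 4, -9/2], [1, -2, 2], [-3/2, 5/2, -3]].
det N = 4; the adjugate gives N⁻¹ = [[1, 1, 1], [-1, -5/4, -1/2], [0, -1/2, 0]].
R⁻¹C = [[12, 16, -16], [3, 2, 11], [-7, -12, 16]].
M = (R⁻¹C)N⁻¹ = [[-4, 0, 4], [1, -5, 2], [5, 0, -1]].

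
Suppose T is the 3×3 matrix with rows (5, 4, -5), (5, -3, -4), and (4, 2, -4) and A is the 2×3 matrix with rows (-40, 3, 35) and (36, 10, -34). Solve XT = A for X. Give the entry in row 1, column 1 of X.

-3

Since T sits to the right of X, X = AT⁻¹.
T has determinant 6; T⁻¹ = [[10/3, 1, -31/6], [2/3, 0, -5/6], [11/3, 1, -35/6]].
X = AT⁻¹ = [[-40, 3, 35], [36, 10, -34]] · [[10/3, 1, -31/6], [2/3, 0, -5/6], [11/3, 1, -35/6]] = [[-3, -5, 0], [2, 2, 4]].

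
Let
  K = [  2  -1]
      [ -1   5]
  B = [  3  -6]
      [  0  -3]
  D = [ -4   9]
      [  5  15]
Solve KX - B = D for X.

X = [[0, 3], [1, 3]]

KX = D + B = [[-1, 3], [5, 12]].
K is on the left of X, so left-multiply by K⁻¹: X = K⁻¹(D + B).
det K = 9; the adjugate gives K⁻¹ = [[5/9, 1/9], [1/9, 2/9]].
X = K⁻¹(D + B) = [[0, 3], [1, 3]].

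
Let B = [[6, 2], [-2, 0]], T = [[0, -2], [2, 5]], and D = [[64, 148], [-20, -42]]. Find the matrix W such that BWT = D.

Left-multiply by B⁻¹ and right-multiply by T⁻¹: W = B⁻¹DT⁻¹.
B has determinant 4; B⁻¹ = [[0, -1/2], [1/2, 3/2]].
T has determinant 4; T⁻¹ = [[5/4, 1/2], [-1/2, 0]].
B⁻¹D = [[10, 21], [2, 11]].
W = (B⁻¹D)T⁻¹ = [[2, 5], [-3, 1]].

W = [[2, 5], [-3, 1]]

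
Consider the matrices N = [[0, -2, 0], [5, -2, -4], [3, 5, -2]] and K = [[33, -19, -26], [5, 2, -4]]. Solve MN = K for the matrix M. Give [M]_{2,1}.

-2

Since N sits to the right of M, M = KN⁻¹.
det N = 4; the adjugate gives N⁻¹ = [[6, -1, 2], [-1/2, 0, 0], [31/4, -3/2, 5/2]].
M = KN⁻¹ = [[33, -19, -26], [5, 2, -4]] · [[6, -1, 2], [-1/2, 0, 0], [31/4, -3/2, 5/2]] = [[6, 6, 1], [-2, 1, 0]].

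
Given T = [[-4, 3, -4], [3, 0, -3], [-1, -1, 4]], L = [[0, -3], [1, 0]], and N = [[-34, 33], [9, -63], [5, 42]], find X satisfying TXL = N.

X = [[3, 5], [-5, -2], [-4, 2]]

X = T⁻¹NL⁻¹ (apply T⁻¹ on the left and L⁻¹ on the right).
T has determinant -3; T⁻¹ = [[1, 8/3, 3], [3, 20/3, 8], [1, 7/3, 3]].
L has determinant 3; L⁻¹ = [[0, 1], [-1/3, 0]].
T⁻¹N = [[5, -9], [-2, 15], [2, 12]].
X = (T⁻¹N)L⁻¹ = [[3, 5], [-5, -2], [-4, 2]].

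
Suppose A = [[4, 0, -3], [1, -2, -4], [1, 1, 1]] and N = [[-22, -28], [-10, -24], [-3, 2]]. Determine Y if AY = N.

Y = [[-4, -4], [-1, 2], [2, 4]]

Left-multiplying both sides by A⁻¹ gives Y = A⁻¹N.
det A = -1, so A⁻¹ = [[-2, 3, 6], [5, -7, -13], [-3, 4, 8]].
Y = A⁻¹N = [[-2, 3, 6], [5, -7, -13], [-3, 4, 8]] · [[-22, -28], [-10, -24], [-3, 2]] = [[-4, -4], [-1, 2], [2, 4]].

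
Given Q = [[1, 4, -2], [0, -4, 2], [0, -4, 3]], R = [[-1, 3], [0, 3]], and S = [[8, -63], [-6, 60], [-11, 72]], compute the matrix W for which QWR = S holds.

Isolating W: multiply by Q⁻¹ from the left and R⁻¹ from the right, so W = Q⁻¹SR⁻¹.
det Q = -4, so Q⁻¹ = [[1, 1, 0], [0, -3/4, 1/2], [0, -1, 1]].
det R = -3; the adjugate gives R⁻¹ = [[-1, 1], [0, 1/3]].
Q⁻¹S = [[2, -3], [-1, -9], [-5, 12]].
W = (Q⁻¹S)R⁻¹ = [[-2, 1], [1, -4], [5, -1]].

W = [[-2, 1], [1, -4], [5, -1]]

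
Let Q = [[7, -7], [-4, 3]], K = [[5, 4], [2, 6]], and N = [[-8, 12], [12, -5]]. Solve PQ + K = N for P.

P = [[1, 5], [2, 1]]

PQ = N − K = [[-13, 8], [10, -11]].
Q is on the right of P, so right-multiply by Q⁻¹: P = (N − K)Q⁻¹.
Q has determinant -7; Q⁻¹ = [[-3/7, -1], [-4/7, -1]].
P = (N − K)Q⁻¹ = [[1, 5], [2, 1]].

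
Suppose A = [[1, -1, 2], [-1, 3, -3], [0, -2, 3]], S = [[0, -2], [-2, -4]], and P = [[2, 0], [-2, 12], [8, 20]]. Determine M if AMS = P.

M = [[5, 2], [-5, -1], [-4, -2]]

Isolating M: multiply by A⁻¹ from the left and S⁻¹ from the right, so M = A⁻¹PS⁻¹.
det A = 4; the adjugate gives A⁻¹ = [[3/4, -1/4, -3/4], [3/4, 3/4, 1/4], [1/2, 1/2, 1/2]].
det S = -4; the adjugate gives S⁻¹ = [[1, -1/2], [-1/2, 0]].
A⁻¹P = [[-4, -18], [2, 14], [4, 16]].
M = (A⁻¹P)S⁻¹ = [[5, 2], [-5, -1], [-4, -2]].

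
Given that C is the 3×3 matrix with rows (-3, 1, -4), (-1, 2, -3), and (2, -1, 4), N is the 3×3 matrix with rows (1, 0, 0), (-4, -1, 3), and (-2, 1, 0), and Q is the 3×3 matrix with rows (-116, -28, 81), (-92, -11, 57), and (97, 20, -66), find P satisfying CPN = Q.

Left-multiply by C⁻¹ and right-multiply by N⁻¹: P = C⁻¹QN⁻¹.
C has determinant -5; C⁻¹ = [[-1, 0, -1], [2/5, 4/5, 1], [3/5, 1/5, 1]].
det N = -3, so N⁻¹ = [[1, 0, 0], [2, 0, 1], [2, 1/3, 1/3]].
C⁻¹Q = [[19, 8, -15], [-23, 0, 12], [9, 1, -6]].
P = (C⁻¹Q)N⁻¹ = [[5, -5, 3], [1, 4, 4], [-1, -2, -1]].

P = [[5, -5, 3], [1, 4, 4], [-1, -2, -1]]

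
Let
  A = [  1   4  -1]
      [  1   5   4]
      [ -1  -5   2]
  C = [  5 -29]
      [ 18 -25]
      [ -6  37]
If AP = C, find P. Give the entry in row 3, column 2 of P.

2

Left-multiplying both sides by A⁻¹ gives P = A⁻¹C.
det A = 6; the adjugate gives A⁻¹ = [[5, -1/2, 7/2], [-1, 1/6, -5/6], [0, 1/6, 1/6]].
P = A⁻¹C = [[5, -1/2, 7/2], [-1, 1/6, -5/6], [0, 1/6, 1/6]] · [[5, -29], [18, -25], [-6, 37]] = [[-5, -3], [3, -6], [2, 2]].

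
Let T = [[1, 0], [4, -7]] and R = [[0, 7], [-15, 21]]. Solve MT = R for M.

M = [[4, -1], [-3, -3]]

Since T sits to the right of M, M = RT⁻¹.
det T = -7, so T⁻¹ = [[1, 0], [4/7, -1/7]].
M = RT⁻¹ = [[0, 7], [-15, 21]] · [[1, 0], [4/7, -1/7]] = [[4, -1], [-3, -3]].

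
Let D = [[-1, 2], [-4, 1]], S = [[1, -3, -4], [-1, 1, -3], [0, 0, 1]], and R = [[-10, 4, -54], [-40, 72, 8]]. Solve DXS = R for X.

X = [[5, -5, -5], [4, 4, -4]]

Left-multiply by D⁻¹ and right-multiply by S⁻¹: X = D⁻¹RS⁻¹.
det D = 7, so D⁻¹ = [[1/7, -2/7], [4/7, -1/7]].
det S = -2; the adjugate gives S⁻¹ = [[-1/2, -3/2, -13/2], [-1/2, -1/2, -7/2], [0, 0, 1]].
D⁻¹R = [[10, -20, -10], [0, -8, -32]].
X = (D⁻¹R)S⁻¹ = [[5, -5, -5], [4, 4, -4]].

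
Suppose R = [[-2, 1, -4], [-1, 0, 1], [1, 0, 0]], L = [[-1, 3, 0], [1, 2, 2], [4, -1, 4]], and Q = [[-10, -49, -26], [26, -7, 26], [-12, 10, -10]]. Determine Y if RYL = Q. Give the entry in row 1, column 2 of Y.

Y = R⁻¹QL⁻¹ (apply R⁻¹ on the left and L⁻¹ on the right).
det R = 1, so R⁻¹ = [[0, 0, 1], [1, 4, 6], [0, 1, 1]].
L has determinant 2; L⁻¹ = [[5, -6, 3], [2, -2, 1], [-9/2, 11/2, -5/2]].
R⁻¹Q = [[-12, 10, -10], [22, -17, 18], [14, 3, 16]].
Y = (R⁻¹Q)L⁻¹ = [[5, -3, -1], [-5, 1, 4], [4, -2, 5]].

-3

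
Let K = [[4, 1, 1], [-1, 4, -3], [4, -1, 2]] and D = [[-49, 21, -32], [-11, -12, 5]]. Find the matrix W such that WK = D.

W = [[-5, 5, -6], [2, -5, -6]]

K is on the right of W, so right-multiply by K⁻¹: W = DK⁻¹.
K has determinant -5; K⁻¹ = [[-1, 3/5, 7/5], [2, -4/5, -11/5], [3, -8/5, -17/5]].
W = DK⁻¹ = [[-49, 21, -32], [-11, -12, 5]] · [[-1, 3/5, 7/5], [2, -4/5, -11/5], [3, -8/5, -17/5]] = [[-5, 5, -6], [2, -5, -6]].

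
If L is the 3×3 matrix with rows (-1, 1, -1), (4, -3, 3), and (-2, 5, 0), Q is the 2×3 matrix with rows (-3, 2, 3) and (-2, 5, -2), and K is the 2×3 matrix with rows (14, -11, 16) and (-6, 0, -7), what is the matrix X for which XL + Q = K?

XL = K − Q = [[17, -13, 13], [-4, -5, -5]].
Right-multiplying both sides by L⁻¹ gives X = (K − Q)L⁻¹.
det L = -5; the adjugate gives L⁻¹ = [[3, 1, 0], [6/5, 2/5, 1/5], [-14/5, -3/5, 1/5]].
X = (K − Q)L⁻¹ = [[-1, 4, 0], [-4, -3, -2]].

X = [[-1, 4, 0], [-4, -3, -2]]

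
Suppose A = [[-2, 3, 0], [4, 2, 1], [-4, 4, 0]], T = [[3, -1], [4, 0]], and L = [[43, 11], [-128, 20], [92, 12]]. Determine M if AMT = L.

Left-multiply by A⁻¹ and right-multiply by T⁻¹: M = A⁻¹LT⁻¹.
det A = -4, so A⁻¹ = [[1, 0, -3/4], [1, 0, -1/2], [-6, 1, 4]].
det T = 4, so T⁻¹ = [[0, 1/4], [-1, 3/4]].
A⁻¹L = [[-26, 2], [-3, 5], [-18, 2]].
M = (A⁻¹L)T⁻¹ = [[-2, -5], [-5, 3], [-2, -3]].

M = [[-2, -5], [-5, 3], [-2, -3]]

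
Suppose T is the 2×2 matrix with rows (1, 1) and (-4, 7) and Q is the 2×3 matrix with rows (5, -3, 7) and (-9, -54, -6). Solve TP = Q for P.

T is on the left of P, so left-multiply by T⁻¹: P = T⁻¹Q.
det T = 11, so T⁻¹ = [[7/11, -1/11], [4/11, 1/11]].
P = T⁻¹Q = [[7/11, -1/11], [4/11, 1/11]] · [[5, -3, 7], [-9, -54, -6]] = [[4, 3, 5], [1, -6, 2]].

P = [[4, 3, 5], [1, -6, 2]]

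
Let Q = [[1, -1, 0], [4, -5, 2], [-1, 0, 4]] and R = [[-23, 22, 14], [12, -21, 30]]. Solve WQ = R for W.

W = [[3, -5, 6], [6, 3, 6]]

Since Q sits to the right of W, W = RQ⁻¹.
Q has determinant -2; Q⁻¹ = [[10, -2, 1], [9, -2, 1], [5/2, -1/2, 1/2]].
W = RQ⁻¹ = [[-23, 22, 14], [12, -21, 30]] · [[10, -2, 1], [9, -2, 1], [5/2, -1/2, 1/2]] = [[3, -5, 6], [6, 3, 6]].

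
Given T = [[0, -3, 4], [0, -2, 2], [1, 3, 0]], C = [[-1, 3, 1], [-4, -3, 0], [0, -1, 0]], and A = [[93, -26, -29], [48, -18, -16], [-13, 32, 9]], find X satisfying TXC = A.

Left-multiply by T⁻¹ and right-multiply by C⁻¹: X = T⁻¹AC⁻¹.
det T = 2; the adjugate gives T⁻¹ = [[-3, 6, 1], [1, -2, 0], [1, -3/2, 0]].
det C = 4; the adjugate gives C⁻¹ = [[0, -1/4, 3/4], [0, 0, -1], [1, -1/4, 15/4]].
T⁻¹A = [[-4, 2, 0], [-3, 10, 3], [21, 1, -5]].
X = (T⁻¹A)C⁻¹ = [[0, 1, -5], [3, 0, -1], [-5, -4, -4]].

X = [[0, 1, -5], [3, 0, -1], [-5, -4, -4]]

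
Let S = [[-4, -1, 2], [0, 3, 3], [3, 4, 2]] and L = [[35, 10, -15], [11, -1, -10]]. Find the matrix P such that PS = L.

P = [[-5, -5, 5], [-5, 2, -3]]

Since S sits to the right of P, P = LS⁻¹.
det S = -3; the adjugate gives S⁻¹ = [[2, -10/3, 3], [-3, 14/3, -4], [3, -13/3, 4]].
P = LS⁻¹ = [[35, 10, -15], [11, -1, -10]] · [[2, -10/3, 3], [-3, 14/3, -4], [3, -13/3, 4]] = [[-5, -5, 5], [-5, 2, -3]].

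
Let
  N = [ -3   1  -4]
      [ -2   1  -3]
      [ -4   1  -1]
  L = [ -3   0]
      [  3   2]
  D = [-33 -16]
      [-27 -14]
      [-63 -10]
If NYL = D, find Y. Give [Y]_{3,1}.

3

Isolating Y: multiply by N⁻¹ from the left and L⁻¹ from the right, so Y = N⁻¹DL⁻¹.
det N = -4; the adjugate gives N⁻¹ = [[-1/2, 3/4, -1/4], [-5/2, 13/4, 1/4], [-1/2, 1/4, 1/4]].
det L = -6; the adjugate gives L⁻¹ = [[-1/3, 0], [1/2, 1/2]].
N⁻¹D = [[12, 0], [-21, -8], [-6, 2]].
Y = (N⁻¹D)L⁻¹ = [[-4, 0], [3, -4], [3, 1]].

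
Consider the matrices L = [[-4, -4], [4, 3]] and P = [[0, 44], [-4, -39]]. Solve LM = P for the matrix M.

Since L multiplies M on the left, M = L⁻¹P.
L has determinant 4; L⁻¹ = [[3/4, 1], [-1, -1]].
M = L⁻¹P = [[3/4, 1], [-1, -1]] · [[0, 44], [-4, -39]] = [[-4, -6], [4, -5]].

M = [[-4, -6], [4, -5]]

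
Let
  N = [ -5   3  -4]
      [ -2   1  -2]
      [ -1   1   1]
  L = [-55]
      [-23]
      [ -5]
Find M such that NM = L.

Left-multiplying both sides by N⁻¹ gives M = N⁻¹L.
det N = 1, so N⁻¹ = [[3, -7, -2], [4, -9, -2], [-1, 2, 1]].
M = N⁻¹L = [[3, -7, -2], [4, -9, -2], [-1, 2, 1]] · [[-55], [-23], [-5]] = [[6], [-3], [4]].

M = [[6], [-3], [4]]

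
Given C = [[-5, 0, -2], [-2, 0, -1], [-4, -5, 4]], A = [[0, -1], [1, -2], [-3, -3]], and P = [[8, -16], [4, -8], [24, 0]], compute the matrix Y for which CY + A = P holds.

CY = P − A = [[8, -15], [3, -6], [27, 3]].
Left-multiplying both sides by C⁻¹ gives Y = C⁻¹(P − A).
C has determinant 5; C⁻¹ = [[-1, 2, 0], [12/5, -28/5, -1/5], [2, -5, 0]].
Y = C⁻¹(P − A) = [[-2, 3], [-3, -3], [1, 0]].

Y = [[-2, 3], [-3, -3], [1, 0]]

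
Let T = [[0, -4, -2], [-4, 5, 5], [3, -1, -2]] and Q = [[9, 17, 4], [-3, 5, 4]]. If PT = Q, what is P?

T is on the right of P, so right-multiply by T⁻¹: P = QT⁻¹.
det T = -6, so T⁻¹ = [[5/6, 1, 5/3], [-7/6, -1, -4/3], [11/6, 2, 8/3]].
P = QT⁻¹ = [[9, 17, 4], [-3, 5, 4]] · [[5/6, 1, 5/3], [-7/6, -1, -4/3], [11/6, 2, 8/3]] = [[-5, 0, 3], [-1, 0, -1]].

P = [[-5, 0, 3], [-1, 0, -1]]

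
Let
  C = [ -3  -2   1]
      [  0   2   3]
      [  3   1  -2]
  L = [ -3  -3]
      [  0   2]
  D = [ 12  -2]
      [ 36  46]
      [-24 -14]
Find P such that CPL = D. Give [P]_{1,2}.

Left-multiply by C⁻¹ and right-multiply by L⁻¹: P = C⁻¹DL⁻¹.
C has determinant -3; C⁻¹ = [[7/3, 1, 8/3], [-3, -1, -3], [2, 1, 2]].
L has determinant -6; L⁻¹ = [[-1/3, -1/2], [0, 1/2]].
C⁻¹D = [[0, 4], [0, 2], [12, 14]].
P = (C⁻¹D)L⁻¹ = [[0, 2], [0, 1], [-4, 1]].

2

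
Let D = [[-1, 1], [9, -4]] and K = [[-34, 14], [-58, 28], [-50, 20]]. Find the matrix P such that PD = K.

P = [[-2, -4], [4, -6], [-4, -6]]

Since D sits to the right of P, P = KD⁻¹.
det D = -5; the adjugate gives D⁻¹ = [[4/5, 1/5], [9/5, 1/5]].
P = KD⁻¹ = [[-34, 14], [-58, 28], [-50, 20]] · [[4/5, 1/5], [9/5, 1/5]] = [[-2, -4], [4, -6], [-4, -6]].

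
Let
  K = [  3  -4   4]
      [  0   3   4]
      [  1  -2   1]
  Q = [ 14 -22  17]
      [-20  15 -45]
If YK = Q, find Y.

K is on the right of Y, so right-multiply by K⁻¹: Y = QK⁻¹.
K has determinant 5; K⁻¹ = [[11/5, -4/5, -28/5], [4/5, -1/5, -12/5], [-3/5, 2/5, 9/5]].
Y = QK⁻¹ = [[14, -22, 17], [-20, 15, -45]] · [[11/5, -4/5, -28/5], [4/5, -1/5, -12/5], [-3/5, 2/5, 9/5]] = [[3, 0, 5], [-5, -5, -5]].

Y = [[3, 0, 5], [-5, -5, -5]]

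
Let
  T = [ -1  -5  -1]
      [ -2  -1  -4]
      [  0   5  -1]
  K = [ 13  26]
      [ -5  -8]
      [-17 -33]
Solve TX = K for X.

Left-multiplying both sides by T⁻¹ gives X = T⁻¹K.
T has determinant -1; T⁻¹ = [[-21, 10, -19], [2, -1, 2], [10, -5, 9]].
X = T⁻¹K = [[-21, 10, -19], [2, -1, 2], [10, -5, 9]] · [[13, 26], [-5, -8], [-17, -33]] = [[0, 1], [-3, -6], [2, 3]].

X = [[0, 1], [-3, -6], [2, 3]]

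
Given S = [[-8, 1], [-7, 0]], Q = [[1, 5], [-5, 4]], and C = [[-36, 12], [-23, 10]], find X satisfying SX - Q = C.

X = [[4, -2], [-3, 1]]

SX = C + Q = [[-35, 17], [-28, 14]].
Left-multiplying both sides by S⁻¹ gives X = S⁻¹(C + Q).
S has determinant 7; S⁻¹ = [[0, -1/7], [1, -8/7]].
X = S⁻¹(C + Q) = [[4, -2], [-3, 1]].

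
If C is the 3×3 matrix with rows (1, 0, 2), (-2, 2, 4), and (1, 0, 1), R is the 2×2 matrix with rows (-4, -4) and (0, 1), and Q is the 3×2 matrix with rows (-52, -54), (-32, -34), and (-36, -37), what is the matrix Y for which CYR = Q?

Left-multiply by C⁻¹ and right-multiply by R⁻¹: Y = C⁻¹QR⁻¹.
det C = -2; the adjugate gives C⁻¹ = [[-1, 0, 2], [-3, 1/2, 4], [1, 0, -1]].
R has determinant -4; R⁻¹ = [[-1/4, -1], [0, 1]].
C⁻¹Q = [[-20, -20], [-4, -3], [-16, -17]].
Y = (C⁻¹Q)R⁻¹ = [[5, 0], [1, 1], [4, -1]].

Y = [[5, 0], [1, 1], [4, -1]]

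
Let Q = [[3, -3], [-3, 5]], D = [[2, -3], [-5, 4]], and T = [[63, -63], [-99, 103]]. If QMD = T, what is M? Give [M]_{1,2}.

-1

Left-multiply by Q⁻¹ and right-multiply by D⁻¹: M = Q⁻¹TD⁻¹.
Q has determinant 6; Q⁻¹ = [[5/6, 1/2], [1/2, 1/2]].
det D = -7, so D⁻¹ = [[-4/7, -3/7], [-5/7, -2/7]].
Q⁻¹T = [[3, -1], [-18, 20]].
M = (Q⁻¹T)D⁻¹ = [[-1, -1], [-4, 2]].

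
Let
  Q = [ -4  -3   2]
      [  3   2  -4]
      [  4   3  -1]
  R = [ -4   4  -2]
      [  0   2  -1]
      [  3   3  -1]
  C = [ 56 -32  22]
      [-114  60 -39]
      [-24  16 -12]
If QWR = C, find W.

W = [[-5, 1, 2], [5, 4, -4], [-5, -4, 4]]

Isolating W: multiply by Q⁻¹ from the left and R⁻¹ from the right, so W = Q⁻¹CR⁻¹.
Q has determinant 1; Q⁻¹ = [[10, 3, 8], [-13, -4, -10], [1, 0, 1]].
det R = -4, so R⁻¹ = [[-1/4, 1/2, 0], [3/4, -5/2, 1], [3/2, -6, 2]].
Q⁻¹C = [[26, -12, 7], [-32, 16, -10], [32, -16, 10]].
W = (Q⁻¹C)R⁻¹ = [[-5, 1, 2], [5, 4, -4], [-5, -4, 4]].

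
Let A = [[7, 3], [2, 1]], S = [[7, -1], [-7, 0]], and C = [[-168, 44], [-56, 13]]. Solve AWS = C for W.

Isolating W: multiply by A⁻¹ from the left and S⁻¹ from the right, so W = A⁻¹CS⁻¹.
A has determinant 1; A⁻¹ = [[1, -3], [-2, 7]].
S has determinant -7; S⁻¹ = [[0, -1/7], [-1, -1]].
A⁻¹C = [[0, 5], [-56, 3]].
W = (A⁻¹C)S⁻¹ = [[-5, -5], [-3, 5]].

W = [[-5, -5], [-3, 5]]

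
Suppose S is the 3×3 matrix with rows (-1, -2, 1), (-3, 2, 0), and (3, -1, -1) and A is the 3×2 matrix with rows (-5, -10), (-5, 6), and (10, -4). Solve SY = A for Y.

S is on the left of Y, so left-multiply by S⁻¹: Y = S⁻¹A.
det S = 5; the adjugate gives S⁻¹ = [[-2/5, -3/5, -2/5], [-3/5, -2/5, -3/5], [-3/5, -7/5, -8/5]].
Y = S⁻¹A = [[-2/5, -3/5, -2/5], [-3/5, -2/5, -3/5], [-3/5, -7/5, -8/5]] · [[-5, -10], [-5, 6], [10, -4]] = [[1, 2], [-1, 6], [-6, 4]].

Y = [[1, 2], [-1, 6], [-6, 4]]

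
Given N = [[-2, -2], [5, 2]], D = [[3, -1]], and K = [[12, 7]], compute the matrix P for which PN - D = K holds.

PN = K + D = [[15, 6]].
Since N sits to the right of P, P = (K + D)N⁻¹.
det N = 6; the adjugate gives N⁻¹ = [[1/3, 1/3], [-5/6, -1/3]].
P = (K + D)N⁻¹ = [[0, 3]].

P = [[0, 3]]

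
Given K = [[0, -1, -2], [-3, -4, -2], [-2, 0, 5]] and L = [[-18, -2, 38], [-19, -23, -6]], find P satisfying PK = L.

Since K sits to the right of P, P = LK⁻¹.
det K = -3; the adjugate gives K⁻¹ = [[20/3, -5/3, 2], [-19/3, 4/3, -2], [8/3, -2/3, 1]].
P = LK⁻¹ = [[-18, -2, 38], [-19, -23, -6]] · [[20/3, -5/3, 2], [-19/3, 4/3, -2], [8/3, -2/3, 1]] = [[-6, 2, 6], [3, 5, 2]].

P = [[-6, 2, 6], [3, 5, 2]]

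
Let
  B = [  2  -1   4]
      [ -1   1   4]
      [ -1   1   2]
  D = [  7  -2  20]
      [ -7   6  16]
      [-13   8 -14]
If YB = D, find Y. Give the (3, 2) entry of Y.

Right-multiplying both sides by B⁻¹ gives Y = DB⁻¹.
B has determinant -2; B⁻¹ = [[1, -3, 4], [1, -4, 6], [0, 1/2, -1/2]].
Y = DB⁻¹ = [[7, -2, 20], [-7, 6, 16], [-13, 8, -14]] · [[1, -3, 4], [1, -4, 6], [0, 1/2, -1/2]] = [[5, -3, 6], [-1, 5, 0], [-5, 0, 3]].

0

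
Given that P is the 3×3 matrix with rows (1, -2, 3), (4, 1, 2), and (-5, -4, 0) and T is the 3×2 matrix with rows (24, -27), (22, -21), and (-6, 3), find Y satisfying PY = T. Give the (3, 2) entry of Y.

-6

P is on the left of Y, so left-multiply by P⁻¹: Y = P⁻¹T.
P has determinant -5; P⁻¹ = [[-8/5, 12/5, 7/5], [2, -3, -2], [11/5, -14/5, -9/5]].
Y = P⁻¹T = [[-8/5, 12/5, 7/5], [2, -3, -2], [11/5, -14/5, -9/5]] · [[24, -27], [22, -21], [-6, 3]] = [[6, -3], [-6, 3], [2, -6]].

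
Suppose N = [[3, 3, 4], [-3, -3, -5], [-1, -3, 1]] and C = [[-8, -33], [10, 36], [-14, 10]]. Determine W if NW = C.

N is on the left of W, so left-multiply by N⁻¹: W = N⁻¹C.
N has determinant -6; N⁻¹ = [[3, 5/2, 1/2], [-4/3, -7/6, -1/2], [-1, -1, 0]].
W = N⁻¹C = [[3, 5/2, 1/2], [-4/3, -7/6, -1/2], [-1, -1, 0]] · [[-8, -33], [10, 36], [-14, 10]] = [[-6, -4], [6, -3], [-2, -3]].

W = [[-6, -4], [6, -3], [-2, -3]]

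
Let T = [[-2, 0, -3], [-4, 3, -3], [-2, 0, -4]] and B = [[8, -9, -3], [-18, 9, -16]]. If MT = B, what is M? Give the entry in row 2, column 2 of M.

3

Since T sits to the right of M, M = BT⁻¹.
T has determinant 6; T⁻¹ = [[-2, 0, 3/2], [-5/3, 1/3, 1], [1, 0, -1]].
M = BT⁻¹ = [[8, -9, -3], [-18, 9, -16]] · [[-2, 0, 3/2], [-5/3, 1/3, 1], [1, 0, -1]] = [[-4, -3, 6], [5, 3, -2]].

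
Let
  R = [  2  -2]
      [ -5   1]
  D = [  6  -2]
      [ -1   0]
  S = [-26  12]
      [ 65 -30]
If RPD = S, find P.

P = [[-3, -5], [0, 0]]

Isolating P: multiply by R⁻¹ from the left and D⁻¹ from the right, so P = R⁻¹SD⁻¹.
det R = -8, so R⁻¹ = [[-1/8, -1/4], [-5/8, -1/4]].
det D = -2; the adjugate gives D⁻¹ = [[0, -1], [-1/2, -3]].
R⁻¹S = [[-13, 6], [0, 0]].
P = (R⁻¹S)D⁻¹ = [[-3, -5], [0, 0]].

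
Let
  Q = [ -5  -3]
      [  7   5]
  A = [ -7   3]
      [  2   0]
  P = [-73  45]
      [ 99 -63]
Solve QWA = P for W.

W = [[-3, -2], [0, -2]]

Left-multiply by Q⁻¹ and right-multiply by A⁻¹: W = Q⁻¹PA⁻¹.
det Q = -4, so Q⁻¹ = [[-5/4, -3/4], [7/4, 5/4]].
A has determinant -6; A⁻¹ = [[0, 1/2], [1/3, 7/6]].
Q⁻¹P = [[17, -9], [-4, 0]].
W = (Q⁻¹P)A⁻¹ = [[-3, -2], [0, -2]].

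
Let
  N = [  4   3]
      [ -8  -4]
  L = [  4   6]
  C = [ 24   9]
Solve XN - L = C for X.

XN = C + L = [[28, 15]].
Right-multiplying both sides by N⁻¹ gives X = (C + L)N⁻¹.
det N = 8, so N⁻¹ = [[-1/2, -3/8], [1, 1/2]].
X = (C + L)N⁻¹ = [[1, -3]].

X = [[1, -3]]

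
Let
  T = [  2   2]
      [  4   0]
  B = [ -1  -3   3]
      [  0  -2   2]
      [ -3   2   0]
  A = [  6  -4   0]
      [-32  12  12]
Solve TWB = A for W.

W = T⁻¹AB⁻¹ (apply T⁻¹ on the left and B⁻¹ on the right).
det T = -8, so T⁻¹ = [[0, 1/4], [1/2, -1/4]].
det B = 4, so B⁻¹ = [[-1, 3/2, 0], [-3/2, 9/4, 1/2], [-3/2, 11/4, 1/2]].
T⁻¹A = [[-8, 3, 3], [11, -5, -3]].
W = (T⁻¹A)B⁻¹ = [[-1, 3, 3], [1, -3, -4]].

W = [[-1, 3, 3], [1, -3, -4]]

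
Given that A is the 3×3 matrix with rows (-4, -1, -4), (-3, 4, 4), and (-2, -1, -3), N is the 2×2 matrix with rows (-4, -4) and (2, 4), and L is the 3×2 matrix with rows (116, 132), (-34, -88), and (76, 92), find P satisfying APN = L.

P = [[3, 1], [-3, -4], [4, -2]]

P = A⁻¹LN⁻¹ (apply A⁻¹ on the left and N⁻¹ on the right).
det A = 5, so A⁻¹ = [[-8/5, 1/5, 12/5], [-17/5, 4/5, 28/5], [11/5, -2/5, -19/5]].
det N = -8, so N⁻¹ = [[-1/2, -1/2], [1/4, 1/2]].
A⁻¹L = [[-10, -8], [4, -4], [-20, -24]].
P = (A⁻¹L)N⁻¹ = [[3, 1], [-3, -4], [4, -2]].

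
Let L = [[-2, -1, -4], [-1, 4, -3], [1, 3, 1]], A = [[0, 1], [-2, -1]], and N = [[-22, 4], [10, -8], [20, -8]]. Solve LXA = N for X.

X = [[-1, 2], [-5, -3], [-2, -3]]

Isolating X: multiply by L⁻¹ from the left and A⁻¹ from the right, so X = L⁻¹NA⁻¹.
L has determinant 4; L⁻¹ = [[13/4, -11/4, 19/4], [-1/2, 1/2, -1/2], [-7/4, 5/4, -9/4]].
det A = 2; the adjugate gives A⁻¹ = [[-1/2, -1/2], [1, 0]].
L⁻¹N = [[-4, -3], [6, -2], [6, 1]].
X = (L⁻¹N)A⁻¹ = [[-1, 2], [-5, -3], [-2, -3]].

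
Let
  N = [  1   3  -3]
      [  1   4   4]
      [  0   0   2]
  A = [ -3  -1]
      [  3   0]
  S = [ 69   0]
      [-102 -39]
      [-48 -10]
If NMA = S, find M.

M = N⁻¹SA⁻¹ (apply N⁻¹ on the left and A⁻¹ on the right).
det N = 2; the adjugate gives N⁻¹ = [[4, -3, 12], [-1, 1, -7/2], [0, 0, 1/2]].
A has determinant 3; A⁻¹ = [[0, 1/3], [-1, -1]].
N⁻¹S = [[6, -3], [-3, -4], [-24, -5]].
M = (N⁻¹S)A⁻¹ = [[3, 5], [4, 3], [5, -3]].

M = [[3, 5], [4, 3], [5, -3]]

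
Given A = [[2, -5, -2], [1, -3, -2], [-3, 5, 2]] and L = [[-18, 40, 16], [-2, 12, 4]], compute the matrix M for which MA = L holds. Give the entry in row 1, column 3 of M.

2

Right-multiplying both sides by A⁻¹ gives M = LA⁻¹.
A has determinant -4; A⁻¹ = [[-1, 0, -1], [-1, 1/2, -1/2], [1, -5/4, 1/4]].
M = LA⁻¹ = [[-18, 40, 16], [-2, 12, 4]] · [[-1, 0, -1], [-1, 1/2, -1/2], [1, -5/4, 1/4]] = [[-6, 0, 2], [-6, 1, -3]].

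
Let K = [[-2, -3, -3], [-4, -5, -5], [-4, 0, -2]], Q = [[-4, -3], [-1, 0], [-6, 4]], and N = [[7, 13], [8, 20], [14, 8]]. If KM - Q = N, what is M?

M = [[-3, -5], [-1, -4], [2, 4]]

KM = N + Q = [[3, 10], [7, 20], [8, 12]].
K is on the left of M, so left-multiply by K⁻¹: M = K⁻¹(N + Q).
K has determinant 4; K⁻¹ = [[5/2, -3/2, 0], [3, -2, 1/2], [-5, 3, -1/2]].
M = K⁻¹(N + Q) = [[-3, -5], [-1, -4], [2, 4]].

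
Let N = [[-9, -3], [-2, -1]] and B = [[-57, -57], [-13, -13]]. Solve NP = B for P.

N is on the left of P, so left-multiply by N⁻¹: P = N⁻¹B.
det N = 3; the adjugate gives N⁻¹ = [[-1/3, 1], [2/3, -3]].
P = N⁻¹B = [[-1/3, 1], [2/3, -3]] · [[-57, -57], [-13, -13]] = [[6, 6], [1, 1]].

P = [[6, 6], [1, 1]]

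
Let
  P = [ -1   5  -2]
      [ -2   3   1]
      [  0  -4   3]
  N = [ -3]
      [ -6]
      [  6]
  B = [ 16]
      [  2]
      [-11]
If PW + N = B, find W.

PW = B − N = [[19], [8], [-17]].
Left-multiplying both sides by P⁻¹ gives W = P⁻¹(B − N).
P has determinant 1; P⁻¹ = [[13, -7, 11], [6, -3, 5], [8, -4, 7]].
W = P⁻¹(B − N) = [[4], [5], [1]].

W = [[4], [5], [1]]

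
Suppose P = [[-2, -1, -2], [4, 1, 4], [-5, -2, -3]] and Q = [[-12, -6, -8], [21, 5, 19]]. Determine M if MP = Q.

Right-multiplying both sides by P⁻¹ gives M = QP⁻¹.
P has determinant 4; P⁻¹ = [[5/4, 1/4, -1/2], [-2, -1, 0], [-3/4, 1/4, 1/2]].
M = QP⁻¹ = [[-12, -6, -8], [21, 5, 19]] · [[5/4, 1/4, -1/2], [-2, -1, 0], [-3/4, 1/4, 1/2]] = [[3, 1, 2], [2, 5, -1]].

M = [[3, 1, 2], [2, 5, -1]]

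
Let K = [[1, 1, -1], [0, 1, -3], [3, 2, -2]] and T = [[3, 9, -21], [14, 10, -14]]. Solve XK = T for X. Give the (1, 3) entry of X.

Right-multiplying both sides by K⁻¹ gives X = TK⁻¹.
K has determinant -2; K⁻¹ = [[-2, 0, 1], [9/2, -1/2, -3/2], [3/2, -1/2, -1/2]].
X = TK⁻¹ = [[3, 9, -21], [14, 10, -14]] · [[-2, 0, 1], [9/2, -1/2, -3/2], [3/2, -1/2, -1/2]] = [[3, 6, 0], [-4, 2, 6]].

0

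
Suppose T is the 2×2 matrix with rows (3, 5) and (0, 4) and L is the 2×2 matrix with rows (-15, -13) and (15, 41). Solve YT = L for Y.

T is on the right of Y, so right-multiply by T⁻¹: Y = LT⁻¹.
det T = 12, so T⁻¹ = [[1/3, -5/12], [0, 1/4]].
Y = LT⁻¹ = [[-15, -13], [15, 41]] · [[1/3, -5/12], [0, 1/4]] = [[-5, 3], [5, 4]].

Y = [[-5, 3], [5, 4]]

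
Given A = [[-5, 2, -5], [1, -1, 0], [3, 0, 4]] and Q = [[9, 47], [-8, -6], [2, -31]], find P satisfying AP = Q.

A is on the left of P, so left-multiply by A⁻¹: P = A⁻¹Q.
A has determinant -3; A⁻¹ = [[4/3, 8/3, 5/3], [4/3, 5/3, 5/3], [-1, -2, -1]].
P = A⁻¹Q = [[4/3, 8/3, 5/3], [4/3, 5/3, 5/3], [-1, -2, -1]] · [[9, 47], [-8, -6], [2, -31]] = [[-6, -5], [2, 1], [5, -4]].

P = [[-6, -5], [2, 1], [5, -4]]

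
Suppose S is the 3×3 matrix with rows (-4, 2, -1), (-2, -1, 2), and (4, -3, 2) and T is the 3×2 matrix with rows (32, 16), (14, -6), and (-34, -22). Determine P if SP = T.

Left-multiplying both sides by S⁻¹ gives P = S⁻¹T.
S has determinant -2; S⁻¹ = [[-2, 1/2, -3/2], [-6, 2, -5], [-5, 2, -4]].
P = S⁻¹T = [[-2, 1/2, -3/2], [-6, 2, -5], [-5, 2, -4]] · [[32, 16], [14, -6], [-34, -22]] = [[-6, -2], [6, 2], [4, -4]].

P = [[-6, -2], [6, 2], [4, -4]]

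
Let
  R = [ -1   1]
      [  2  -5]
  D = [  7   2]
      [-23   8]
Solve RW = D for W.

R is on the left of W, so left-multiply by R⁻¹: W = R⁻¹D.
det R = 3, so R⁻¹ = [[-5/3, -1/3], [-2/3, -1/3]].
W = R⁻¹D = [[-5/3, -1/3], [-2/3, -1/3]] · [[7, 2], [-23, 8]] = [[-4, -6], [3, -4]].

W = [[-4, -6], [3, -4]]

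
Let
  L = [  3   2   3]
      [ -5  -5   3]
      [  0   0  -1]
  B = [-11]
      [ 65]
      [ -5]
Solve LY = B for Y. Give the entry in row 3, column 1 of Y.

5

Left-multiplying both sides by L⁻¹ gives Y = L⁻¹B.
L has determinant 5; L⁻¹ = [[1, 2/5, 21/5], [-1, -3/5, -24/5], [0, 0, -1]].
Y = L⁻¹B = [[1, 2/5, 21/5], [-1, -3/5, -24/5], [0, 0, -1]] · [[-11], [65], [-5]] = [[-6], [-4], [5]].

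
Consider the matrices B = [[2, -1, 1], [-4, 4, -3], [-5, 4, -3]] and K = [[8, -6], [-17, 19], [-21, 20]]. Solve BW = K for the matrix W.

W = [[4, -1], [-1, 3], [-1, -1]]

Left-multiplying both sides by B⁻¹ gives W = B⁻¹K.
B has determinant 1; B⁻¹ = [[0, 1, -1], [3, -1, 2], [4, -3, 4]].
W = B⁻¹K = [[0, 1, -1], [3, -1, 2], [4, -3, 4]] · [[8, -6], [-17, 19], [-21, 20]] = [[4, -1], [-1, 3], [-1, -1]].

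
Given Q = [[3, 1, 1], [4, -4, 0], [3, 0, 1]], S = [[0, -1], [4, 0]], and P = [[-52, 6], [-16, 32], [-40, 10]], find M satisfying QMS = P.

M = Q⁻¹PS⁻¹ (apply Q⁻¹ on the left and S⁻¹ on the right).
Q has determinant -4; Q⁻¹ = [[1, 1/4, -1], [1, 0, -1], [-3, -3/4, 4]].
S has determinant 4; S⁻¹ = [[0, 1/4], [-1, 0]].
Q⁻¹P = [[-16, 4], [-12, -4], [8, -2]].
M = (Q⁻¹P)S⁻¹ = [[-4, -4], [4, -3], [2, 2]].

M = [[-4, -4], [4, -3], [2, 2]]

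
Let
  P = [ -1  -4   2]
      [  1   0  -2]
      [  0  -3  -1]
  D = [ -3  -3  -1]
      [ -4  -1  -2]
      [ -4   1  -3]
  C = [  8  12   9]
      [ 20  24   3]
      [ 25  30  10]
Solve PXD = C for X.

X = P⁻¹CD⁻¹ (apply P⁻¹ on the left and D⁻¹ on the right).
det P = -4; the adjugate gives P⁻¹ = [[3/2, 5/2, -2], [-1/4, -1/4, 0], [3/4, 3/4, -1]].
det D = 5, so D⁻¹ = [[1, -2, 1], [-4/5, 1, -2/5], [-8/5, 3, -9/5]].
P⁻¹C = [[12, 18, 1], [-7, -9, -3], [-4, -3, -1]].
X = (P⁻¹C)D⁻¹ = [[-4, -3, 3], [5, -4, 2], [0, 2, -1]].

X = [[-4, -3, 3], [5, -4, 2], [0, 2, -1]]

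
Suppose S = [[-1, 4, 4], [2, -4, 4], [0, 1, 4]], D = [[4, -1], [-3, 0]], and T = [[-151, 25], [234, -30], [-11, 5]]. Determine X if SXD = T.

Left-multiply by S⁻¹ and right-multiply by D⁻¹: X = S⁻¹TD⁻¹.
det S = -4; the adjugate gives S⁻¹ = [[5, 3, -8], [2, 1, -3], [-1/2, -1/4, 1]].
D has determinant -3; D⁻¹ = [[0, -1/3], [-1, -4/3]].
S⁻¹T = [[35, -5], [-35, 5], [6, 0]].
X = (S⁻¹T)D⁻¹ = [[5, -5], [-5, 5], [0, -2]].

X = [[5, -5], [-5, 5], [0, -2]]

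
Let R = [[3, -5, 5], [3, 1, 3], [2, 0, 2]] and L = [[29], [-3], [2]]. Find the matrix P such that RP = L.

P = [[3], [-6], [-2]]

Since R multiplies P on the left, P = R⁻¹L.
det R = -4; the adjugate gives R⁻¹ = [[-1/2, -5/2, 5], [0, 1, -3/2], [1/2, 5/2, -9/2]].
P = R⁻¹L = [[-1/2, -5/2, 5], [0, 1, -3/2], [1/2, 5/2, -9/2]] · [[29], [-3], [2]] = [[3], [-6], [-2]].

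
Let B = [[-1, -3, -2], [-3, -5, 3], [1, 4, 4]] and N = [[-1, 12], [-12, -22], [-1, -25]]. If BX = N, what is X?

B is on the left of X, so left-multiply by B⁻¹: X = B⁻¹N.
det B = 1; the adjugate gives B⁻¹ = [[-32, 4, -19], [15, -2, 9], [-7, 1, -4]].
X = B⁻¹N = [[-32, 4, -19], [15, -2, 9], [-7, 1, -4]] · [[-1, 12], [-12, -22], [-1, -25]] = [[3, 3], [0, -1], [-1, -6]].

X = [[3, 3], [0, -1], [-1, -6]]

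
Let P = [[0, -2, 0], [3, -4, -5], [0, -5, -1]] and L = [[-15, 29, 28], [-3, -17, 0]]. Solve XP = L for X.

Right-multiplying both sides by P⁻¹ gives X = LP⁻¹.
det P = -6; the adjugate gives P⁻¹ = [[7/2, 1/3, -5/3], [-1/2, 0, 0], [5/2, 0, -1]].
X = LP⁻¹ = [[-15, 29, 28], [-3, -17, 0]] · [[7/2, 1/3, -5/3], [-1/2, 0, 0], [5/2, 0, -1]] = [[3, -5, -3], [-2, -1, 5]].

X = [[3, -5, -3], [-2, -1, 5]]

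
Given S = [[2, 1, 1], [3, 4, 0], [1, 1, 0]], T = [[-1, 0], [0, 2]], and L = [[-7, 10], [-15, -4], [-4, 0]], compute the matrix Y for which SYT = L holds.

Left-multiply by S⁻¹ and right-multiply by T⁻¹: Y = S⁻¹LT⁻¹.
det S = -1; the adjugate gives S⁻¹ = [[0, -1, 4], [0, 1, -3], [1, 1, -5]].
det T = -2; the adjugate gives T⁻¹ = [[-1, 0], [0, 1/2]].
S⁻¹L = [[-1, 4], [-3, -4], [-2, 6]].
Y = (S⁻¹L)T⁻¹ = [[1, 2], [3, -2], [2, 3]].

Y = [[1, 2], [3, -2], [2, 3]]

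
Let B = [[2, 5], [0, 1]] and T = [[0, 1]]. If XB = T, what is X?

Right-multiplying both sides by B⁻¹ gives X = TB⁻¹.
det B = 2; the adjugate gives B⁻¹ = [[1/2, -5/2], [0, 1]].
X = TB⁻¹ = [[0, 1]] · [[1/2, -5/2], [0, 1]] = [[0, 1]].

X = [[0, 1]]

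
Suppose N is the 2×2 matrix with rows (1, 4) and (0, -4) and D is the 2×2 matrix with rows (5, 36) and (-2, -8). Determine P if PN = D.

N is on the right of P, so right-multiply by N⁻¹: P = DN⁻¹.
N has determinant -4; N⁻¹ = [[1, 1], [0, -1/4]].
P = DN⁻¹ = [[5, 36], [-2, -8]] · [[1, 1], [0, -1/4]] = [[5, -4], [-2, 0]].

P = [[5, -4], [-2, 0]]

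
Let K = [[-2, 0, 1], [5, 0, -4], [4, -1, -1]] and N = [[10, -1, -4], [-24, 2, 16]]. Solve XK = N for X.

Right-multiplying both sides by K⁻¹ gives X = NK⁻¹.
det K = 3, so K⁻¹ = [[-4/3, -1/3, 0], [-11/3, -2/3, -1], [-5/3, -2/3, 0]].
X = NK⁻¹ = [[10, -1, -4], [-24, 2, 16]] · [[-4/3, -1/3, 0], [-11/3, -2/3, -1], [-5/3, -2/3, 0]] = [[-3, 0, 1], [-2, -4, -2]].

X = [[-3, 0, 1], [-2, -4, -2]]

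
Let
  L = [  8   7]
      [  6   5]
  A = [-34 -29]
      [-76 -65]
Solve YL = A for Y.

Y = [[-2, -3], [-5, -6]]

Since L sits to the right of Y, Y = AL⁻¹.
det L = -2; the adjugate gives L⁻¹ = [[-5/2, 7/2], [3, -4]].
Y = AL⁻¹ = [[-34, -29], [-76, -65]] · [[-5/2, 7/2], [3, -4]] = [[-2, -3], [-5, -6]].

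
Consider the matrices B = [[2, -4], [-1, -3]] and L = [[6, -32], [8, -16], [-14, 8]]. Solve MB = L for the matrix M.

B is on the right of M, so right-multiply by B⁻¹: M = LB⁻¹.
det B = -10, so B⁻¹ = [[3/10, -2/5], [-1/10, -1/5]].
M = LB⁻¹ = [[6, -32], [8, -16], [-14, 8]] · [[3/10, -2/5], [-1/10, -1/5]] = [[5, 4], [4, 0], [-5, 4]].

M = [[5, 4], [4, 0], [-5, 4]]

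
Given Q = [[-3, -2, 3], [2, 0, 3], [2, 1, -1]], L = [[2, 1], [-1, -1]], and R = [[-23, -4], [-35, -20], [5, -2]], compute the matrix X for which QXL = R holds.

Left-multiply by Q⁻¹ and right-multiply by L⁻¹: X = Q⁻¹RL⁻¹.
det Q = -1; the adjugate gives Q⁻¹ = [[3, -1, 6], [-8, 3, -15], [-2, 1, -4]].
det L = -1, so L⁻¹ = [[1, 1], [-1, -2]].
Q⁻¹R = [[-4, -4], [4, 2], [-9, -4]].
X = (Q⁻¹R)L⁻¹ = [[0, 4], [2, 0], [-5, -1]].

X = [[0, 4], [2, 0], [-5, -1]]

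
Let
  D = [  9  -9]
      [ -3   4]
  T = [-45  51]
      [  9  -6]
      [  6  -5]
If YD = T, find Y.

Y = [[-3, 6], [2, 3], [1, 1]]

Right-multiplying both sides by D⁻¹ gives Y = TD⁻¹.
det D = 9; the adjugate gives D⁻¹ = [[4/9, 1], [1/3, 1]].
Y = TD⁻¹ = [[-45, 51], [9, -6], [6, -5]] · [[4/9, 1], [1/3, 1]] = [[-3, 6], [2, 3], [1, 1]].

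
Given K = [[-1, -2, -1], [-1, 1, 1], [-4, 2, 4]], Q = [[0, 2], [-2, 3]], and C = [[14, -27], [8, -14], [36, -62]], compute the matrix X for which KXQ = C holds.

Isolating X: multiply by K⁻¹ from the left and Q⁻¹ from the right, so X = K⁻¹CQ⁻¹.
det K = -4, so K⁻¹ = [[-1/2, -3/2, 1/4], [0, 2, -1/2], [-1/2, -5/2, 3/4]].
Q has determinant 4; Q⁻¹ = [[3/4, -1/2], [1/2, 0]].
K⁻¹C = [[-10, 19], [-2, 3], [0, 2]].
X = (K⁻¹C)Q⁻¹ = [[2, 5], [0, 1], [1, 0]].

X = [[2, 5], [0, 1], [1, 0]]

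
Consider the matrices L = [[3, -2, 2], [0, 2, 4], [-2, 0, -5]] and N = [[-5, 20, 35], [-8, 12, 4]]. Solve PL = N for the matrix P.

P = [[-5, 5, -5], [0, 6, 4]]

L is on the right of P, so right-multiply by L⁻¹: P = NL⁻¹.
det L = -6, so L⁻¹ = [[5/3, 5/3, 2], [4/3, 11/6, 2], [-2/3, -2/3, -1]].
P = NL⁻¹ = [[-5, 20, 35], [-8, 12, 4]] · [[5/3, 5/3, 2], [4/3, 11/6, 2], [-2/3, -2/3, -1]] = [[-5, 5, -5], [0, 6, 4]].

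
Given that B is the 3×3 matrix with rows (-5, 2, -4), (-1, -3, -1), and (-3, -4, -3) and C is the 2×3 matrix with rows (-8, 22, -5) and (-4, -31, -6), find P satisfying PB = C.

P = [[3, -4, -1], [-2, 5, 3]]

B is on the right of P, so right-multiply by B⁻¹: P = CB⁻¹.
B has determinant -5; B⁻¹ = [[-1, -22/5, 14/5], [0, -3/5, 1/5], [1, 26/5, -17/5]].
P = CB⁻¹ = [[-8, 22, -5], [-4, -31, -6]] · [[-1, -22/5, 14/5], [0, -3/5, 1/5], [1, 26/5, -17/5]] = [[3, -4, -1], [-2, 5, 3]].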